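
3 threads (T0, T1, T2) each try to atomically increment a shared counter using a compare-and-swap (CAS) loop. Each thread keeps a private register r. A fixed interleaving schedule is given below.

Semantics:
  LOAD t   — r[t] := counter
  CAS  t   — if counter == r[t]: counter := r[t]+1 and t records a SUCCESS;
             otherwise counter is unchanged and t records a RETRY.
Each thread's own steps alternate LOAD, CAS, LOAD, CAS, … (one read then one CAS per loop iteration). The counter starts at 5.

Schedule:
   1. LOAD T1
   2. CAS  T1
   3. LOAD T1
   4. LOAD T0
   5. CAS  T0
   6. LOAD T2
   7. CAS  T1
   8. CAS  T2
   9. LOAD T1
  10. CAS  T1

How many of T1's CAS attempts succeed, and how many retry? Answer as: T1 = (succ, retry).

T1 = (2, 1)

[1] T1.load  rd  (counter 5, T1.r 5)
[2] T1.cas  hit  (counter 6, T1.r 5)
[3] T1.load  rd  (counter 6, T1.r 6)
[4] T0.load  rd  (counter 6, T0.r 6)
[5] T0.cas  hit  (counter 7, T0.r 6)
[6] T2.load  rd  (counter 7, T2.r 7)
[7] T1.cas  miss  (counter 7, T1.r 6)
[8] T2.cas  hit  (counter 8, T2.r 7)
[9] T1.load  rd  (counter 8, T1.r 8)
[10] T1.cas  hit  (counter 9, T1.r 8)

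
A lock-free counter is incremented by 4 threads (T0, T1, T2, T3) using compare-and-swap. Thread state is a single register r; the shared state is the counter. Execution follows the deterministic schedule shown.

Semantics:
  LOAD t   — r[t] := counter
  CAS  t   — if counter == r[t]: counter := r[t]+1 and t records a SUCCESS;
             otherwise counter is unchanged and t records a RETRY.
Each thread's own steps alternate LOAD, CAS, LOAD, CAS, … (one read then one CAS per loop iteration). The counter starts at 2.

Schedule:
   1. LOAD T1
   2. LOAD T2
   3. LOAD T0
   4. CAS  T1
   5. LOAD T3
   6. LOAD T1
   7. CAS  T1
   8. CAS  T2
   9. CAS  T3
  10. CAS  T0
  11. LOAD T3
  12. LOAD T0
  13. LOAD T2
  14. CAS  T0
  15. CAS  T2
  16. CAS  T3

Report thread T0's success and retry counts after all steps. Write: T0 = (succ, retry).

   1) LOAD T1:  M=2  r_T1=2
   2) LOAD T2:  M=2  r_T2=2
   3) LOAD T0:  M=2  r_T0=2
   4) CAS  T1:  M=3  r_T1=2 ✓
   5) LOAD T3:  M=3  r_T3=3
   6) LOAD T1:  M=3  r_T1=3
   7) CAS  T1:  M=4  r_T1=3 ✓
   8) CAS  T2:  M=4  r_T2=2 ✗
   9) CAS  T3:  M=4  r_T3=3 ✗
  10) CAS  T0:  M=4  r_T0=2 ✗
  11) LOAD T3:  M=4  r_T3=4
  12) LOAD T0:  M=4  r_T0=4
  13) LOAD T2:  M=4  r_T2=4
  14) CAS  T0:  M=5  r_T0=4 ✓
  15) CAS  T2:  M=5  r_T2=4 ✗
  16) CAS  T3:  M=5  r_T3=4 ✗

T0 = (1, 1)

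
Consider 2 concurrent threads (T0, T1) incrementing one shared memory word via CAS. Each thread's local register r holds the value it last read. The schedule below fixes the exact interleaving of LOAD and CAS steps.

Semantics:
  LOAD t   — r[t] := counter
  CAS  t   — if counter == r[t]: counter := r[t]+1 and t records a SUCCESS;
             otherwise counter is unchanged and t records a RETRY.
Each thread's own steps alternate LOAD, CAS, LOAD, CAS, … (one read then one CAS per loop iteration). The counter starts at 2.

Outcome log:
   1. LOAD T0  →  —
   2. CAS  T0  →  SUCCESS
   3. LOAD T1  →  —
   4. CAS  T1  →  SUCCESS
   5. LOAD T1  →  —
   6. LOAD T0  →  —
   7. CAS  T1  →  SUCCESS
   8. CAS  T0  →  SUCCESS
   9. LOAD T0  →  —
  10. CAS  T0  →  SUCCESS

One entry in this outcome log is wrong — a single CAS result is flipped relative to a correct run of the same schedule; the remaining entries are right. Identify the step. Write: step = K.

step = 8

Correct run:
T0 LOAD — after: cnt=2, r=2 — load
T0 CAS — after: cnt=3, r=2 — ok
T1 LOAD — after: cnt=3, r=3 — load
T1 CAS — after: cnt=4, r=3 — ok
T1 LOAD — after: cnt=4, r=4 — load
T0 LOAD — after: cnt=4, r=4 — load
T1 CAS — after: cnt=5, r=4 — ok
T0 CAS — after: cnt=5, r=4 — retry
T0 LOAD — after: cnt=5, r=5 — load
T0 CAS — after: cnt=6, r=5 — ok
Mismatch at 8.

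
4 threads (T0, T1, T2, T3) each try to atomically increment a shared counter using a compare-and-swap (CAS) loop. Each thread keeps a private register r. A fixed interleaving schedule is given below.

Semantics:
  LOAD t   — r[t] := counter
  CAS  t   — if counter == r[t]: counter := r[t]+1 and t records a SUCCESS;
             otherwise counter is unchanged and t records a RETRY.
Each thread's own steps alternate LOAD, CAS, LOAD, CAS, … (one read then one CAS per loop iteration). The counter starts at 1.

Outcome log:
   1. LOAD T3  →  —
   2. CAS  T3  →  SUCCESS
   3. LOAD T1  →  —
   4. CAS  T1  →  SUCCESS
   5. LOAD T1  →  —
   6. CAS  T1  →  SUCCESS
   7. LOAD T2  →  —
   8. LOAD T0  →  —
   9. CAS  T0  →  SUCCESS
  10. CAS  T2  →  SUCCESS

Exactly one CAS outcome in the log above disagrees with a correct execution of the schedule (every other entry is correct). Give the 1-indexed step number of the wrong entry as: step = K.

step = 10

Re-executing:
1. LOAD T3 → mem=1 r[T3]=1 [LOAD]
2. CAS T3 → mem=2 r[T3]=1 [OK]
3. LOAD T1 → mem=2 r[T1]=2 [LOAD]
4. CAS T1 → mem=3 r[T1]=2 [OK]
5. LOAD T1 → mem=3 r[T1]=3 [LOAD]
6. CAS T1 → mem=4 r[T1]=3 [OK]
7. LOAD T2 → mem=4 r[T2]=4 [LOAD]
8. LOAD T0 → mem=4 r[T0]=4 [LOAD]
9. CAS T0 → mem=5 r[T0]=4 [OK]
10. CAS T2 → mem=5 r[T2]=4 [RETRY]
Flip is step 10.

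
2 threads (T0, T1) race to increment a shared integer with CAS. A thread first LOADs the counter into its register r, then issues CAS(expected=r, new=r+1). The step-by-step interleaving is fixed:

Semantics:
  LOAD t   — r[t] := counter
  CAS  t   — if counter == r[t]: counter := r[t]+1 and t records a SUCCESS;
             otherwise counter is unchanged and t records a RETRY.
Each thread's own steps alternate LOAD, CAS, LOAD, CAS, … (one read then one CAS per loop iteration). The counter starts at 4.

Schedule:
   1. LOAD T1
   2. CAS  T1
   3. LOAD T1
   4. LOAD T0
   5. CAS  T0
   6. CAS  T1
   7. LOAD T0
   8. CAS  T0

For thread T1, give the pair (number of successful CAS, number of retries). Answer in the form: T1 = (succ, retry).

#1 T1 reads 4
#2 T1 CAS(4→5) writes; counter now 5
#3 T1 reads 5
#4 T0 reads 5
#5 T0 CAS(5→6) writes; counter now 6
#6 T1 CAS(5→6) fails; counter now 6
#7 T0 reads 6
#8 T0 CAS(6→7) writes; counter now 7

T1 = (1, 1)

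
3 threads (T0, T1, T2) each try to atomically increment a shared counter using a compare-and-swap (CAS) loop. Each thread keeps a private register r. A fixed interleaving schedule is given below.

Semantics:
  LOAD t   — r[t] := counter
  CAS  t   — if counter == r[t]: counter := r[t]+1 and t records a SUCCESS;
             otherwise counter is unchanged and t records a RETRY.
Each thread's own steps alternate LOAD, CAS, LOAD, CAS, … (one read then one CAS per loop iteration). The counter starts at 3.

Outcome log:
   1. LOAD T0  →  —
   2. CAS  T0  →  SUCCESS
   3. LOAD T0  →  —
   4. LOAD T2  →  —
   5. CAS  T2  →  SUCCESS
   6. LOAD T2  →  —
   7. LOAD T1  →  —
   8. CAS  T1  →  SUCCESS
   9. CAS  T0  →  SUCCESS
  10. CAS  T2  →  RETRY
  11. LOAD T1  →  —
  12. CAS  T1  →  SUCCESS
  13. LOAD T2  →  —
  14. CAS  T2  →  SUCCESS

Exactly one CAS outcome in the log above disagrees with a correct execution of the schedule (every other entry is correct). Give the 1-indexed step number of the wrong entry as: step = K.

step = 9

Re-executing:
[1] T0.load  rd  (counter 3, T0.r 3)
[2] T0.cas  hit  (counter 4, T0.r 3)
[3] T0.load  rd  (counter 4, T0.r 4)
[4] T2.load  rd  (counter 4, T2.r 4)
[5] T2.cas  hit  (counter 5, T2.r 4)
[6] T2.load  rd  (counter 5, T2.r 5)
[7] T1.load  rd  (counter 5, T1.r 5)
[8] T1.cas  hit  (counter 6, T1.r 5)
[9] T0.cas  miss  (counter 6, T0.r 4)
[10] T2.cas  miss  (counter 6, T2.r 5)
[11] T1.load  rd  (counter 6, T1.r 6)
[12] T1.cas  hit  (counter 7, T1.r 6)
[13] T2.load  rd  (counter 7, T2.r 7)
[14] T2.cas  hit  (counter 8, T2.r 7)
Flip is step 9.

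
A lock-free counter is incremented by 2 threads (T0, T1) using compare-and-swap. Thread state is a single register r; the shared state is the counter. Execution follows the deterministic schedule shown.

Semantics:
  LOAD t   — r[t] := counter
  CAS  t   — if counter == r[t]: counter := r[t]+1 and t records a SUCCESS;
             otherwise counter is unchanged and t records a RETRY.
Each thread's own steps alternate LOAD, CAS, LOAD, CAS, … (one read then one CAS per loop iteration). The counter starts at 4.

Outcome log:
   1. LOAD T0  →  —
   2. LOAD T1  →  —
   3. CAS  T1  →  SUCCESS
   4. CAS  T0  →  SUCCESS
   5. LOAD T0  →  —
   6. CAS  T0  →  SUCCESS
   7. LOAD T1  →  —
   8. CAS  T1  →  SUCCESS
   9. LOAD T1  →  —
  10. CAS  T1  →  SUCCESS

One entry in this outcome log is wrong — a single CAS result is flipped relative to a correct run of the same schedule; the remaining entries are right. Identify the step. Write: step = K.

step = 4

Reference trace:
1. LOAD T0 → mem=4 r[T0]=4 [LOAD]
2. LOAD T1 → mem=4 r[T1]=4 [LOAD]
3. CAS T1 → mem=5 r[T1]=4 [OK]
4. CAS T0 → mem=5 r[T0]=4 [RETRY]
5. LOAD T0 → mem=5 r[T0]=5 [LOAD]
6. CAS T0 → mem=6 r[T0]=5 [OK]
7. LOAD T1 → mem=6 r[T1]=6 [LOAD]
8. CAS T1 → mem=7 r[T1]=6 [OK]
9. LOAD T1 → mem=7 r[T1]=7 [LOAD]
10. CAS T1 → mem=8 r[T1]=7 [OK]
Mismatch at 4.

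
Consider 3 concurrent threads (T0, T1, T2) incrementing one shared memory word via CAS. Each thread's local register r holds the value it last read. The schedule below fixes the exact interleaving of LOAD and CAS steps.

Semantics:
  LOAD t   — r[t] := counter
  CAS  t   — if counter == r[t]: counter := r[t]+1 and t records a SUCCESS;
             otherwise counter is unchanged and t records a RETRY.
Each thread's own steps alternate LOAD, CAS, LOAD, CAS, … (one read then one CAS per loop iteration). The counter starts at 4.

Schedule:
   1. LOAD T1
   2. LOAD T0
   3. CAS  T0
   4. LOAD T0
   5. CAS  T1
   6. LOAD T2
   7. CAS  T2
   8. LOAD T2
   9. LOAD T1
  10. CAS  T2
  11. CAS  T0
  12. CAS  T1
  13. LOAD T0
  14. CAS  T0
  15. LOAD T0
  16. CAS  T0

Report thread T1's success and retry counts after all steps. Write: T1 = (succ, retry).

T1 = (0, 2)

1. LOAD T1 → mem=4 r[T1]=4 [LOAD]
2. LOAD T0 → mem=4 r[T0]=4 [LOAD]
3. CAS T0 → mem=5 r[T0]=4 [OK]
4. LOAD T0 → mem=5 r[T0]=5 [LOAD]
5. CAS T1 → mem=5 r[T1]=4 [RETRY]
6. LOAD T2 → mem=5 r[T2]=5 [LOAD]
7. CAS T2 → mem=6 r[T2]=5 [OK]
8. LOAD T2 → mem=6 r[T2]=6 [LOAD]
9. LOAD T1 → mem=6 r[T1]=6 [LOAD]
10. CAS T2 → mem=7 r[T2]=6 [OK]
11. CAS T0 → mem=7 r[T0]=5 [RETRY]
12. CAS T1 → mem=7 r[T1]=6 [RETRY]
13. LOAD T0 → mem=7 r[T0]=7 [LOAD]
14. CAS T0 → mem=8 r[T0]=7 [OK]
15. LOAD T0 → mem=8 r[T0]=8 [LOAD]
16. CAS T0 → mem=9 r[T0]=8 [OK]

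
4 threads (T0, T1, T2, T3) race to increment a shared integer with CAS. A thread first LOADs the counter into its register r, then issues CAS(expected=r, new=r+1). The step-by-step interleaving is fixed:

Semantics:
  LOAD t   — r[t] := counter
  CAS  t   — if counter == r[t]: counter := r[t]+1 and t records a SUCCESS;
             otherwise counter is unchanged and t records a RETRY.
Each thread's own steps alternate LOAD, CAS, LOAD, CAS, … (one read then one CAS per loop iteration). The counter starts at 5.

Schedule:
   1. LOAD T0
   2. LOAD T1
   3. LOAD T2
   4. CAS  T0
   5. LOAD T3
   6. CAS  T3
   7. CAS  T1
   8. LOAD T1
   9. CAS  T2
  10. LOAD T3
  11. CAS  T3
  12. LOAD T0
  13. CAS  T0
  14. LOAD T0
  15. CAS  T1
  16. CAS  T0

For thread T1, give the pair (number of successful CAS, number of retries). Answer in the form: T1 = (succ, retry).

[1] T0.load  rd  (counter 5, T0.r 5)
[2] T1.load  rd  (counter 5, T1.r 5)
[3] T2.load  rd  (counter 5, T2.r 5)
[4] T0.cas  hit  (counter 6, T0.r 5)
[5] T3.load  rd  (counter 6, T3.r 6)
[6] T3.cas  hit  (counter 7, T3.r 6)
[7] T1.cas  miss  (counter 7, T1.r 5)
[8] T1.load  rd  (counter 7, T1.r 7)
[9] T2.cas  miss  (counter 7, T2.r 5)
[10] T3.load  rd  (counter 7, T3.r 7)
[11] T3.cas  hit  (counter 8, T3.r 7)
[12] T0.load  rd  (counter 8, T0.r 8)
[13] T0.cas  hit  (counter 9, T0.r 8)
[14] T0.load  rd  (counter 9, T0.r 9)
[15] T1.cas  miss  (counter 9, T1.r 7)
[16] T0.cas  hit  (counter 10, T0.r 9)

T1 = (0, 2)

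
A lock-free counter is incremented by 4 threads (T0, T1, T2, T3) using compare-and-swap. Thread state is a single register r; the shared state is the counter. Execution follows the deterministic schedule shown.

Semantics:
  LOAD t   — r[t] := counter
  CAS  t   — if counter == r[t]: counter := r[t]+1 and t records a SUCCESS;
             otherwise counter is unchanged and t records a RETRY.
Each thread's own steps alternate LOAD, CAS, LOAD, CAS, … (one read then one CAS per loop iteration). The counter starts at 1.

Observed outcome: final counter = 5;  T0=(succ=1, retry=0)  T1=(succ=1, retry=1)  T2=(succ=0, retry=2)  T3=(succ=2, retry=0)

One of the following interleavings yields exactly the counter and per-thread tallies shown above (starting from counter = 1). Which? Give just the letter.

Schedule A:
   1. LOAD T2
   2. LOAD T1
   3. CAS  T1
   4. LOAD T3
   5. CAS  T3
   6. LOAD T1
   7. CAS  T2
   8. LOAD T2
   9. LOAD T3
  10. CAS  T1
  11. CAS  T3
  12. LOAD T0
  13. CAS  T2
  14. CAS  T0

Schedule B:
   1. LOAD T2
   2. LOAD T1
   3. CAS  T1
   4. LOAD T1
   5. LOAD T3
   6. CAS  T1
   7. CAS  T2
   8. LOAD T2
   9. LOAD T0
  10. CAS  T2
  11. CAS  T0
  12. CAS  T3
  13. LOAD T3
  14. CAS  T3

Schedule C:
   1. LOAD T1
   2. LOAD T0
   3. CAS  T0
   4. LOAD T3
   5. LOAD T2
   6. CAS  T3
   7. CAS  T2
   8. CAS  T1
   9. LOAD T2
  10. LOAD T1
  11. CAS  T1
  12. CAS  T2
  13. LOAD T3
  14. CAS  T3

C

Run C:
   1) LOAD T1:  M=1  r_T1=1
   2) LOAD T0:  M=1  r_T0=1
   3) CAS  T0:  M=2  r_T0=1 ✓
   4) LOAD T3:  M=2  r_T3=2
   5) LOAD T2:  M=2  r_T2=2
   6) CAS  T3:  M=3  r_T3=2 ✓
   7) CAS  T2:  M=3  r_T2=2 ✗
   8) CAS  T1:  M=3  r_T1=1 ✗
   9) LOAD T2:  M=3  r_T2=3
  10) LOAD T1:  M=3  r_T1=3
  11) CAS  T1:  M=4  r_T1=3 ✓
  12) CAS  T2:  M=4  r_T2=3 ✗
  13) LOAD T3:  M=4  r_T3=4
  14) CAS  T3:  M=5  r_T3=4 ✓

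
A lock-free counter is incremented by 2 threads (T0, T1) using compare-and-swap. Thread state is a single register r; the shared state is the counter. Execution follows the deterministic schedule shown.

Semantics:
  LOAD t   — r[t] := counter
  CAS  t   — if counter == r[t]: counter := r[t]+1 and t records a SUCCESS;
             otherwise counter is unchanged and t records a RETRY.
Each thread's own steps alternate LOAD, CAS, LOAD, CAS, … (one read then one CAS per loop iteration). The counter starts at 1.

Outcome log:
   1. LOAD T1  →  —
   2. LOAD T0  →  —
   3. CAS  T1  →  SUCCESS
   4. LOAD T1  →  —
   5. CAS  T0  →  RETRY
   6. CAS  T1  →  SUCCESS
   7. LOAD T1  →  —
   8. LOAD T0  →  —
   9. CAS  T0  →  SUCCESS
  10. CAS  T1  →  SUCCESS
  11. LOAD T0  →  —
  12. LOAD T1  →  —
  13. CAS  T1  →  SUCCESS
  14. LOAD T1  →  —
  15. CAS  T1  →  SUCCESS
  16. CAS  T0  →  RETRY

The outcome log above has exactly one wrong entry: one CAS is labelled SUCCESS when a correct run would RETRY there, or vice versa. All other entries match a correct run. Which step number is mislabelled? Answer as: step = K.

step = 10

Re-executing:
1. LOAD T1 → mem=1 r[T1]=1 [LOAD]
2. LOAD T0 → mem=1 r[T0]=1 [LOAD]
3. CAS T1 → mem=2 r[T1]=1 [OK]
4. LOAD T1 → mem=2 r[T1]=2 [LOAD]
5. CAS T0 → mem=2 r[T0]=1 [RETRY]
6. CAS T1 → mem=3 r[T1]=2 [OK]
7. LOAD T1 → mem=3 r[T1]=3 [LOAD]
8. LOAD T0 → mem=3 r[T0]=3 [LOAD]
9. CAS T0 → mem=4 r[T0]=3 [OK]
10. CAS T1 → mem=4 r[T1]=3 [RETRY]
11. LOAD T0 → mem=4 r[T0]=4 [LOAD]
12. LOAD T1 → mem=4 r[T1]=4 [LOAD]
13. CAS T1 → mem=5 r[T1]=4 [OK]
14. LOAD T1 → mem=5 r[T1]=5 [LOAD]
15. CAS T1 → mem=6 r[T1]=5 [OK]
16. CAS T0 → mem=6 r[T0]=4 [RETRY]
Mismatch at 10.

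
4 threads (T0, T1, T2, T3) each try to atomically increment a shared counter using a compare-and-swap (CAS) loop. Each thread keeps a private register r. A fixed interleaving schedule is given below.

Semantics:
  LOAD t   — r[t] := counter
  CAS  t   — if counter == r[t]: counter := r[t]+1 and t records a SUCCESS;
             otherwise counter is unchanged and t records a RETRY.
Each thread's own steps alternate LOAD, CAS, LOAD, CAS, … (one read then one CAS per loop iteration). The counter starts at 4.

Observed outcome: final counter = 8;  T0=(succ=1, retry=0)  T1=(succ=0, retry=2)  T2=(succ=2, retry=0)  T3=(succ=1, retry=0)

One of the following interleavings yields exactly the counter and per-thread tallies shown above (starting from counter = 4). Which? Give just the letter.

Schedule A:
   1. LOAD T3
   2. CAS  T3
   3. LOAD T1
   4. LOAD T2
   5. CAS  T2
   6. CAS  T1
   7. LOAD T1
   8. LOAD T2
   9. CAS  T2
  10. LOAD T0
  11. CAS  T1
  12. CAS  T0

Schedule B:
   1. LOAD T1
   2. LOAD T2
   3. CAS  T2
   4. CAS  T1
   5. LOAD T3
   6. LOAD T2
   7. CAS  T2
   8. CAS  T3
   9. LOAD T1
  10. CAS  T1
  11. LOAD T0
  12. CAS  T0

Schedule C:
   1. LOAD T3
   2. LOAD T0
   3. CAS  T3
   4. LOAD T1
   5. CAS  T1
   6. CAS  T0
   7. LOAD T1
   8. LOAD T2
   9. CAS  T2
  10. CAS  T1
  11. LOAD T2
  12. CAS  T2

A

Run A:
T3 LOAD — after: cnt=4, r=4 — load
T3 CAS — after: cnt=5, r=4 — ok
T1 LOAD — after: cnt=5, r=5 — load
T2 LOAD — after: cnt=5, r=5 — load
T2 CAS — after: cnt=6, r=5 — ok
T1 CAS — after: cnt=6, r=5 — retry
T1 LOAD — after: cnt=6, r=6 — load
T2 LOAD — after: cnt=6, r=6 — load
T2 CAS — after: cnt=7, r=6 — ok
T0 LOAD — after: cnt=7, r=7 — load
T1 CAS — after: cnt=7, r=6 — retry
T0 CAS — after: cnt=8, r=7 — ok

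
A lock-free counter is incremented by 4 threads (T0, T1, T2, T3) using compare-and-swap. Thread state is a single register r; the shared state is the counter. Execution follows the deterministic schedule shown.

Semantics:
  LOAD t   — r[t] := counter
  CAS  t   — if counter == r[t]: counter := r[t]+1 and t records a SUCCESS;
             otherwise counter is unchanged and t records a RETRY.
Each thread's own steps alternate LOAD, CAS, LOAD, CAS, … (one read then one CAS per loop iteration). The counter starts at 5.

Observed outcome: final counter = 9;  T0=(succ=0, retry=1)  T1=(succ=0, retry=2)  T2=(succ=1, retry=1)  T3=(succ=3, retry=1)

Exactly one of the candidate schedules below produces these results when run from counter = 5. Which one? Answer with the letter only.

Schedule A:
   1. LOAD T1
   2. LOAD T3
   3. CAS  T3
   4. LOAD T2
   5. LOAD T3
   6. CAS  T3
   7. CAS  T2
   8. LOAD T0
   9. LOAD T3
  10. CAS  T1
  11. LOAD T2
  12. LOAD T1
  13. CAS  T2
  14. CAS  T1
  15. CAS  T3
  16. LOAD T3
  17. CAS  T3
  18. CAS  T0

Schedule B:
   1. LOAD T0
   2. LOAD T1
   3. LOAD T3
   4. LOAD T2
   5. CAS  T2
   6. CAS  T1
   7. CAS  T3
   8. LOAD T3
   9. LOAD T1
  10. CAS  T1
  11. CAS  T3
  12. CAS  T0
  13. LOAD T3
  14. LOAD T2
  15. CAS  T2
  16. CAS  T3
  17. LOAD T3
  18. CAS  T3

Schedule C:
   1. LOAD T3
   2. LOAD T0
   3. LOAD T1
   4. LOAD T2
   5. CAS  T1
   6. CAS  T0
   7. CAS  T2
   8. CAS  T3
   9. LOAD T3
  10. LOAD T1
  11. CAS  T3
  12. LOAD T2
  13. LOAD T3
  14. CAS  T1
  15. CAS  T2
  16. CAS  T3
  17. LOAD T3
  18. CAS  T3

A

Tracing schedule A:
1. LOAD T1 → mem=5 r[T1]=5 [LOAD]
2. LOAD T3 → mem=5 r[T3]=5 [LOAD]
3. CAS T3 → mem=6 r[T3]=5 [OK]
4. LOAD T2 → mem=6 r[T2]=6 [LOAD]
5. LOAD T3 → mem=6 r[T3]=6 [LOAD]
6. CAS T3 → mem=7 r[T3]=6 [OK]
7. CAS T2 → mem=7 r[T2]=6 [RETRY]
8. LOAD T0 → mem=7 r[T0]=7 [LOAD]
9. LOAD T3 → mem=7 r[T3]=7 [LOAD]
10. CAS T1 → mem=7 r[T1]=5 [RETRY]
11. LOAD T2 → mem=7 r[T2]=7 [LOAD]
12. LOAD T1 → mem=7 r[T1]=7 [LOAD]
13. CAS T2 → mem=8 r[T2]=7 [OK]
14. CAS T1 → mem=8 r[T1]=7 [RETRY]
15. CAS T3 → mem=8 r[T3]=7 [RETRY]
16. LOAD T3 → mem=8 r[T3]=8 [LOAD]
17. CAS T3 → mem=9 r[T3]=8 [OK]
18. CAS T0 → mem=9 r[T0]=7 [RETRY]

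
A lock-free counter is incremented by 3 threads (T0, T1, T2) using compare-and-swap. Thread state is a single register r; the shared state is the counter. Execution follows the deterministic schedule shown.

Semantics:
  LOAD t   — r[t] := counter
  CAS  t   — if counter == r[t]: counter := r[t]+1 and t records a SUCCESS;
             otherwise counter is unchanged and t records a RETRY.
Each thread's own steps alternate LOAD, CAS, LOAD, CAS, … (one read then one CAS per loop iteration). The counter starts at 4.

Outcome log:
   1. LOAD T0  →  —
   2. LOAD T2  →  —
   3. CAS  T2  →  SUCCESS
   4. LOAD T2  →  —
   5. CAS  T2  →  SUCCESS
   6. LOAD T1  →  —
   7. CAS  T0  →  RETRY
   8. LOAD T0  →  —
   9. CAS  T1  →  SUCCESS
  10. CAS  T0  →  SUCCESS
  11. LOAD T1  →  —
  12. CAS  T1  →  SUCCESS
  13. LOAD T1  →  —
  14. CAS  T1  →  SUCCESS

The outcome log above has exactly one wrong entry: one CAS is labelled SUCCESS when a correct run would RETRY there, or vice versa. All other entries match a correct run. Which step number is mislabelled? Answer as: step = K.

step = 10

Reference trace:
#1 T0 reads 4
#2 T2 reads 4
#3 T2 CAS(4→5) writes; counter now 5
#4 T2 reads 5
#5 T2 CAS(5→6) writes; counter now 6
#6 T1 reads 6
#7 T0 CAS(4→5) fails; counter now 6
#8 T0 reads 6
#9 T1 CAS(6→7) writes; counter now 7
#10 T0 CAS(6→7) fails; counter now 7
#11 T1 reads 7
#12 T1 CAS(7→8) writes; counter now 8
#13 T1 reads 8
#14 T1 CAS(8→9) writes; counter now 9
Mismatch at 10.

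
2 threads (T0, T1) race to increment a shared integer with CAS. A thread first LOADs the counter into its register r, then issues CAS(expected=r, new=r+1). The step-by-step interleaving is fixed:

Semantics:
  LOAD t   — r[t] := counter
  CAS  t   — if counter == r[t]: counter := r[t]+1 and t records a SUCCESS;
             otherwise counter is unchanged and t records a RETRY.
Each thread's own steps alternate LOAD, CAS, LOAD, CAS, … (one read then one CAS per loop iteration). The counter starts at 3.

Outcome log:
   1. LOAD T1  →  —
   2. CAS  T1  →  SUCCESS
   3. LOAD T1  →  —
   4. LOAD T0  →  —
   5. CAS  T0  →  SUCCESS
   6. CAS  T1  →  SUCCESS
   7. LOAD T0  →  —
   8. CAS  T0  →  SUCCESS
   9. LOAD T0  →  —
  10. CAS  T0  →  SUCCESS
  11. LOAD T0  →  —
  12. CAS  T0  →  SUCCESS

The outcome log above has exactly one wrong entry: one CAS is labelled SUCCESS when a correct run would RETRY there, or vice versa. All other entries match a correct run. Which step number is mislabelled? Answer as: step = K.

step = 6

Re-executing:
[1] T1.load  rd  (counter 3, T1.r 3)
[2] T1.cas  hit  (counter 4, T1.r 3)
[3] T1.load  rd  (counter 4, T1.r 4)
[4] T0.load  rd  (counter 4, T0.r 4)
[5] T0.cas  hit  (counter 5, T0.r 4)
[6] T1.cas  miss  (counter 5, T1.r 4)
[7] T0.load  rd  (counter 5, T0.r 5)
[8] T0.cas  hit  (counter 6, T0.r 5)
[9] T0.load  rd  (counter 6, T0.r 6)
[10] T0.cas  hit  (counter 7, T0.r 6)
[11] T0.load  rd  (counter 7, T0.r 7)
[12] T0.cas  hit  (counter 8, T0.r 7)
Log disagrees first at step 6.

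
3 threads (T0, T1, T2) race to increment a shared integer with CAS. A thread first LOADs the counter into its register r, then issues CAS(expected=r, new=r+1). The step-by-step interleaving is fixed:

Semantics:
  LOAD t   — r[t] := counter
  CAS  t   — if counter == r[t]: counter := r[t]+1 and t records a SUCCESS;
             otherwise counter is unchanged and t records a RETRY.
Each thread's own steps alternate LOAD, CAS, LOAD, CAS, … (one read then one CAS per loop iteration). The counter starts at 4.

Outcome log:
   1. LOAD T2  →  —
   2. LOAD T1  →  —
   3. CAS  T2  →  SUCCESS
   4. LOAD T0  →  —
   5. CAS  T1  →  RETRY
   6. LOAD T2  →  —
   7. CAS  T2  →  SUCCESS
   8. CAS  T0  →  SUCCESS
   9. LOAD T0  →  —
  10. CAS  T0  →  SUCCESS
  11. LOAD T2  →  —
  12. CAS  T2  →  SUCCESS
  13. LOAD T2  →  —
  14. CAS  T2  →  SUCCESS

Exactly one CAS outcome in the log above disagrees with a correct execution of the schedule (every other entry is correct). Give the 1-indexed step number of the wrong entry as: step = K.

Reference trace:
T2 LOAD — after: cnt=4, r=4 — load
T1 LOAD — after: cnt=4, r=4 — load
T2 CAS — after: cnt=5, r=4 — ok
T0 LOAD — after: cnt=5, r=5 — load
T1 CAS — after: cnt=5, r=4 — retry
T2 LOAD — after: cnt=5, r=5 — load
T2 CAS — after: cnt=6, r=5 — ok
T0 CAS — after: cnt=6, r=5 — retry
T0 LOAD — after: cnt=6, r=6 — load
T0 CAS — after: cnt=7, r=6 — ok
T2 LOAD — after: cnt=7, r=7 — load
T2 CAS — after: cnt=8, r=7 — ok
T2 LOAD — after: cnt=8, r=8 — load
T2 CAS — after: cnt=9, r=8 — ok
Flip is step 8.

step = 8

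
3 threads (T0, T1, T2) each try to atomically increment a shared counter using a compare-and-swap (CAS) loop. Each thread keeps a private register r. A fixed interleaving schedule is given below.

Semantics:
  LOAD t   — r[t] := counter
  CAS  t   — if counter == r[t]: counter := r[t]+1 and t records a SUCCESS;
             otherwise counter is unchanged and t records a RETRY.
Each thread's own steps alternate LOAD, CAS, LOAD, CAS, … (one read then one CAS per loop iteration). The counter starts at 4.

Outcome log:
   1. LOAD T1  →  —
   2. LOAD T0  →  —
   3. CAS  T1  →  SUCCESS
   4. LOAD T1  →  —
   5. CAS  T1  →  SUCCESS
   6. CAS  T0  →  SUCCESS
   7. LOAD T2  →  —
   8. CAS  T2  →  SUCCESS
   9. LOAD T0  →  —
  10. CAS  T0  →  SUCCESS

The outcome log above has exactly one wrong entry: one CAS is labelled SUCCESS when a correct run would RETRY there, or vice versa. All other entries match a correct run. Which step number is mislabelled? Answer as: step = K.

step = 6

Re-executing:
   1) LOAD T1:  M=4  r_T1=4
   2) LOAD T0:  M=4  r_T0=4
   3) CAS  T1:  M=5  r_T1=4 ✓
   4) LOAD T1:  M=5  r_T1=5
   5) CAS  T1:  M=6  r_T1=5 ✓
   6) CAS  T0:  M=6  r_T0=4 ✗
   7) LOAD T2:  M=6  r_T2=6
   8) CAS  T2:  M=7  r_T2=6 ✓
   9) LOAD T0:  M=7  r_T0=7
  10) CAS  T0:  M=8  r_T0=7 ✓
Mismatch at 6.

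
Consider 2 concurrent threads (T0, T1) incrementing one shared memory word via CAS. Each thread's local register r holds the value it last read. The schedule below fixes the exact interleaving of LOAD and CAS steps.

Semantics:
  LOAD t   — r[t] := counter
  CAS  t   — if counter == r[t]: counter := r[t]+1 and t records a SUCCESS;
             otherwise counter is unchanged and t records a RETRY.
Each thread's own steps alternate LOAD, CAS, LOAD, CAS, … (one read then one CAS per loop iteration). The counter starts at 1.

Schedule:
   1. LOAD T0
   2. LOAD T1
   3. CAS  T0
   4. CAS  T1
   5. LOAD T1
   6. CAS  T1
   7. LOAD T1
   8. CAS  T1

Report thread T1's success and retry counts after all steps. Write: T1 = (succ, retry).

T1 = (2, 1)

T0 LOAD — after: cnt=1, r=1 — load
T1 LOAD — after: cnt=1, r=1 — load
T0 CAS — after: cnt=2, r=1 — ok
T1 CAS — after: cnt=2, r=1 — retry
T1 LOAD — after: cnt=2, r=2 — load
T1 CAS — after: cnt=3, r=2 — ok
T1 LOAD — after: cnt=3, r=3 — load
T1 CAS — after: cnt=4, r=3 — ok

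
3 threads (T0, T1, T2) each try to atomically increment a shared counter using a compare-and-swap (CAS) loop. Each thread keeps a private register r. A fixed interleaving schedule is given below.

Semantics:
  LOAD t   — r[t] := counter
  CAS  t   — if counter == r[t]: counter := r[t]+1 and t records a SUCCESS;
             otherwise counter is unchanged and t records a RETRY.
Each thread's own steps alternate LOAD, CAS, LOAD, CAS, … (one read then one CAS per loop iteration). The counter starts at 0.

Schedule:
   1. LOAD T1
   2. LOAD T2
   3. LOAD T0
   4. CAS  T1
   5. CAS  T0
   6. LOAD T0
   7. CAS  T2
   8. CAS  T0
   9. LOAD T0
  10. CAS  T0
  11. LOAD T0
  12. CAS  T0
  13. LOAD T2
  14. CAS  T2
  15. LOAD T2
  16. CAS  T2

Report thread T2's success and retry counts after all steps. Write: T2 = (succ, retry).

T2 = (2, 1)

[1] T1.load  rd  (counter 0, T1.r 0)
[2] T2.load  rd  (counter 0, T2.r 0)
[3] T0.load  rd  (counter 0, T0.r 0)
[4] T1.cas  hit  (counter 1, T1.r 0)
[5] T0.cas  miss  (counter 1, T0.r 0)
[6] T0.load  rd  (counter 1, T0.r 1)
[7] T2.cas  miss  (counter 1, T2.r 0)
[8] T0.cas  hit  (counter 2, T0.r 1)
[9] T0.load  rd  (counter 2, T0.r 2)
[10] T0.cas  hit  (counter 3, T0.r 2)
[11] T0.load  rd  (counter 3, T0.r 3)
[12] T0.cas  hit  (counter 4, T0.r 3)
[13] T2.load  rd  (counter 4, T2.r 4)
[14] T2.cas  hit  (counter 5, T2.r 4)
[15] T2.load  rd  (counter 5, T2.r 5)
[16] T2.cas  hit  (counter 6, T2.r 5)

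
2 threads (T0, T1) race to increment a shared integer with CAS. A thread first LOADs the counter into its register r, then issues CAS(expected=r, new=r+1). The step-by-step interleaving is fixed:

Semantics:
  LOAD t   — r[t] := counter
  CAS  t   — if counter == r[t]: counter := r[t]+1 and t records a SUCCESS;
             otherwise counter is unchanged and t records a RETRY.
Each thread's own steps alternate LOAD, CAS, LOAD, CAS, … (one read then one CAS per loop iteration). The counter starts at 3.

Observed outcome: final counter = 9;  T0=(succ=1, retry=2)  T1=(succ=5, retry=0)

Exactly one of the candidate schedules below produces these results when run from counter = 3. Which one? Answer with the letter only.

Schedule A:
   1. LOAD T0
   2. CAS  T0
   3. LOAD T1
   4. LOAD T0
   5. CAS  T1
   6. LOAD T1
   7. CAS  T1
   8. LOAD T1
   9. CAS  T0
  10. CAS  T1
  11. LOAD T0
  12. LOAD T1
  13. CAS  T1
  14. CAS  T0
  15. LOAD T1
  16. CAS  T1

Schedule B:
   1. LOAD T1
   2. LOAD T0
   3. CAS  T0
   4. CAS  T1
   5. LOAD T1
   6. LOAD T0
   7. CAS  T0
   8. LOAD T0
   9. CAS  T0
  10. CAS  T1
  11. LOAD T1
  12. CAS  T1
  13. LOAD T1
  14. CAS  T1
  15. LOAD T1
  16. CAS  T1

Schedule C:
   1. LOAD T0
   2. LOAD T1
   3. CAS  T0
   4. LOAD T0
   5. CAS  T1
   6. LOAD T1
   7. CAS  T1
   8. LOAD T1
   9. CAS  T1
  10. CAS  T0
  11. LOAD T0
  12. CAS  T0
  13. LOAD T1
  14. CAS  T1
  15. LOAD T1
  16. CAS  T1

A

Run A:
#1 T0 reads 3
#2 T0 CAS(3→4) writes; counter now 4
#3 T1 reads 4
#4 T0 reads 4
#5 T1 CAS(4→5) writes; counter now 5
#6 T1 reads 5
#7 T1 CAS(5→6) writes; counter now 6
#8 T1 reads 6
#9 T0 CAS(4→5) fails; counter now 6
#10 T1 CAS(6→7) writes; counter now 7
#11 T0 reads 7
#12 T1 reads 7
#13 T1 CAS(7→8) writes; counter now 8
#14 T0 CAS(7→8) fails; counter now 8
#15 T1 reads 8
#16 T1 CAS(8→9) writes; counter now 9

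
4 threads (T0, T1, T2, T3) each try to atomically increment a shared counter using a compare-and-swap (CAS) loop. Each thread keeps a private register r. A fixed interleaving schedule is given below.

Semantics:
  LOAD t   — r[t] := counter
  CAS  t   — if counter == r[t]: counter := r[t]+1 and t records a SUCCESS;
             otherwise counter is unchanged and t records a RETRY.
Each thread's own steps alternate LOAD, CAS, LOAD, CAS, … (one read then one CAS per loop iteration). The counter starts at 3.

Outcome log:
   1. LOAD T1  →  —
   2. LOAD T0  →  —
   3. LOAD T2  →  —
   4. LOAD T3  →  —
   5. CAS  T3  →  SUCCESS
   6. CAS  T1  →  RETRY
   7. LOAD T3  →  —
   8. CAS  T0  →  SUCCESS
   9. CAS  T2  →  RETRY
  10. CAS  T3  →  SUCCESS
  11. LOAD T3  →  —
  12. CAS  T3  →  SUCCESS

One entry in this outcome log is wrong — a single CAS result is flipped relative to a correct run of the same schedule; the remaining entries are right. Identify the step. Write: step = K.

Reference trace:
step 1: T1 LOAD ⇒ load; ctr=3 reg=3
step 2: T0 LOAD ⇒ load; ctr=3 reg=3
step 3: T2 LOAD ⇒ load; ctr=3 reg=3
step 4: T3 LOAD ⇒ load; ctr=3 reg=3
step 5: T3 CAS ⇒ ok; ctr=4 reg=3
step 6: T1 CAS ⇒ retry; ctr=4 reg=3
step 7: T3 LOAD ⇒ load; ctr=4 reg=4
step 8: T0 CAS ⇒ retry; ctr=4 reg=3
step 9: T2 CAS ⇒ retry; ctr=4 reg=3
step 10: T3 CAS ⇒ ok; ctr=5 reg=4
step 11: T3 LOAD ⇒ load; ctr=5 reg=5
step 12: T3 CAS ⇒ ok; ctr=6 reg=5
Mismatch at 8.

step = 8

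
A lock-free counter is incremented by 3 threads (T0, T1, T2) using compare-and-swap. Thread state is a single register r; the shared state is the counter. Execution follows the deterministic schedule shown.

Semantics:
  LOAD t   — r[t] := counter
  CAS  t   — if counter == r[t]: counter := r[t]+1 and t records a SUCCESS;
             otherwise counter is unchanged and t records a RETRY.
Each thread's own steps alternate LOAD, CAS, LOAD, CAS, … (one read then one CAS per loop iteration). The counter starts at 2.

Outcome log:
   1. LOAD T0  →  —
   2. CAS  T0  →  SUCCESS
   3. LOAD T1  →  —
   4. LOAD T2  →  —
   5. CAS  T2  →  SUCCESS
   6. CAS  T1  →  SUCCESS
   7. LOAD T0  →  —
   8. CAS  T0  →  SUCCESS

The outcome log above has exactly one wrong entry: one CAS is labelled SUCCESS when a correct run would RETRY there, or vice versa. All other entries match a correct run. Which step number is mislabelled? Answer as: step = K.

Correct run:
T0 LOAD — after: cnt=2, r=2 — load
T0 CAS — after: cnt=3, r=2 — ok
T1 LOAD — after: cnt=3, r=3 — load
T2 LOAD — after: cnt=3, r=3 — load
T2 CAS — after: cnt=4, r=3 — ok
T1 CAS — after: cnt=4, r=3 — retry
T0 LOAD — after: cnt=4, r=4 — load
T0 CAS — after: cnt=5, r=4 — ok
Flip is step 6.

step = 6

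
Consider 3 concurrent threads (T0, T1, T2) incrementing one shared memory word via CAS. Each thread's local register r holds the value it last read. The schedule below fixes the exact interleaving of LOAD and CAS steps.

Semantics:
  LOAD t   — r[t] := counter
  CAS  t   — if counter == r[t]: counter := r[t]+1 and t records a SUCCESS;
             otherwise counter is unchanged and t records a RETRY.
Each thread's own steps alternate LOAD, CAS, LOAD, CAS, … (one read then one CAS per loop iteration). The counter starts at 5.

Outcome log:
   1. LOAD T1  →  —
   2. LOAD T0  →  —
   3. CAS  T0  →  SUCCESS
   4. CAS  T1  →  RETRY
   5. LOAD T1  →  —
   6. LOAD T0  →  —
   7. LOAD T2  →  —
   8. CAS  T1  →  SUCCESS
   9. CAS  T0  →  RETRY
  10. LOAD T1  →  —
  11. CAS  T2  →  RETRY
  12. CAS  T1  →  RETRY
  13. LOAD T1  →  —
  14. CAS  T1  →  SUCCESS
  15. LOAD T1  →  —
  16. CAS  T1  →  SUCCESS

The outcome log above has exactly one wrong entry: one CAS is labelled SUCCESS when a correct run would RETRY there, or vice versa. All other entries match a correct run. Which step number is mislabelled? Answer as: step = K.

step = 12

Re-executing:
1. LOAD T1 → mem=5 r[T1]=5 [LOAD]
2. LOAD T0 → mem=5 r[T0]=5 [LOAD]
3. CAS T0 → mem=6 r[T0]=5 [OK]
4. CAS T1 → mem=6 r[T1]=5 [RETRY]
5. LOAD T1 → mem=6 r[T1]=6 [LOAD]
6. LOAD T0 → mem=6 r[T0]=6 [LOAD]
7. LOAD T2 → mem=6 r[T2]=6 [LOAD]
8. CAS T1 → mem=7 r[T1]=6 [OK]
9. CAS T0 → mem=7 r[T0]=6 [RETRY]
10. LOAD T1 → mem=7 r[T1]=7 [LOAD]
11. CAS T2 → mem=7 r[T2]=6 [RETRY]
12. CAS T1 → mem=8 r[T1]=7 [OK]
13. LOAD T1 → mem=8 r[T1]=8 [LOAD]
14. CAS T1 → mem=9 r[T1]=8 [OK]
15. LOAD T1 → mem=9 r[T1]=9 [LOAD]
16. CAS T1 → mem=10 r[T1]=9 [OK]
Mismatch at 12.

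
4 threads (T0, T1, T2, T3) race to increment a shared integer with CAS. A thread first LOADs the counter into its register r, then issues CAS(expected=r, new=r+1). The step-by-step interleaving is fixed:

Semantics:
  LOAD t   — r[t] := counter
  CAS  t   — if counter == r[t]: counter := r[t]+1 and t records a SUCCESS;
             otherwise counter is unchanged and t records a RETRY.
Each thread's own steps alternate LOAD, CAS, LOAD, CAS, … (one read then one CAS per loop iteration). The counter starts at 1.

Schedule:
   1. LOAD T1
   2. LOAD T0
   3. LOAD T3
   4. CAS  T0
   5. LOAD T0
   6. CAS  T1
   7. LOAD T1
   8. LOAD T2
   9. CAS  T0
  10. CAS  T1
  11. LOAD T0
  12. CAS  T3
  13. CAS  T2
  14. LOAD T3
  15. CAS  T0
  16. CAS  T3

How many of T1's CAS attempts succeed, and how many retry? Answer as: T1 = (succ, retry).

T1 = (0, 2)

[1] T1.load  rd  (counter 1, T1.r 1)
[2] T0.load  rd  (counter 1, T0.r 1)
[3] T3.load  rd  (counter 1, T3.r 1)
[4] T0.cas  hit  (counter 2, T0.r 1)
[5] T0.load  rd  (counter 2, T0.r 2)
[6] T1.cas  miss  (counter 2, T1.r 1)
[7] T1.load  rd  (counter 2, T1.r 2)
[8] T2.load  rd  (counter 2, T2.r 2)
[9] T0.cas  hit  (counter 3, T0.r 2)
[10] T1.cas  miss  (counter 3, T1.r 2)
[11] T0.load  rd  (counter 3, T0.r 3)
[12] T3.cas  miss  (counter 3, T3.r 1)
[13] T2.cas  miss  (counter 3, T2.r 2)
[14] T3.load  rd  (counter 3, T3.r 3)
[15] T0.cas  hit  (counter 4, T0.r 3)
[16] T3.cas  miss  (counter 4, T3.r 3)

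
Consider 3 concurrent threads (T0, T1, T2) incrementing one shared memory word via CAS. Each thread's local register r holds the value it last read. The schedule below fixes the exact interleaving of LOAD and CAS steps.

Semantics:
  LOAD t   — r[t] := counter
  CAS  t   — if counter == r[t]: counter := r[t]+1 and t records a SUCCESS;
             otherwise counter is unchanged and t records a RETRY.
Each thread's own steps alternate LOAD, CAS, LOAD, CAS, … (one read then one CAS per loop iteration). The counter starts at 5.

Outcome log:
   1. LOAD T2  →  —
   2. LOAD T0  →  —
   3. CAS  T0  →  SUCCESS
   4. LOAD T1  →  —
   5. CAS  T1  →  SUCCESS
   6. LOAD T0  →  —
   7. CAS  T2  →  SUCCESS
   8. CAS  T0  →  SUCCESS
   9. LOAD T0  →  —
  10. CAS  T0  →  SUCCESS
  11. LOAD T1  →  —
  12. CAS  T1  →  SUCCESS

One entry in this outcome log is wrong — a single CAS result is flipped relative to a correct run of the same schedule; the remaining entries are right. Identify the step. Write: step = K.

step = 7

Re-executing:
T2 LOAD — after: cnt=5, r=5 — load
T0 LOAD — after: cnt=5, r=5 — load
T0 CAS — after: cnt=6, r=5 — ok
T1 LOAD — after: cnt=6, r=6 — load
T1 CAS — after: cnt=7, r=6 — ok
T0 LOAD — after: cnt=7, r=7 — load
T2 CAS — after: cnt=7, r=5 — retry
T0 CAS — after: cnt=8, r=7 — ok
T0 LOAD — after: cnt=8, r=8 — load
T0 CAS — after: cnt=9, r=8 — ok
T1 LOAD — after: cnt=9, r=9 — load
T1 CAS — after: cnt=10, r=9 — ok
Log disagrees first at step 7.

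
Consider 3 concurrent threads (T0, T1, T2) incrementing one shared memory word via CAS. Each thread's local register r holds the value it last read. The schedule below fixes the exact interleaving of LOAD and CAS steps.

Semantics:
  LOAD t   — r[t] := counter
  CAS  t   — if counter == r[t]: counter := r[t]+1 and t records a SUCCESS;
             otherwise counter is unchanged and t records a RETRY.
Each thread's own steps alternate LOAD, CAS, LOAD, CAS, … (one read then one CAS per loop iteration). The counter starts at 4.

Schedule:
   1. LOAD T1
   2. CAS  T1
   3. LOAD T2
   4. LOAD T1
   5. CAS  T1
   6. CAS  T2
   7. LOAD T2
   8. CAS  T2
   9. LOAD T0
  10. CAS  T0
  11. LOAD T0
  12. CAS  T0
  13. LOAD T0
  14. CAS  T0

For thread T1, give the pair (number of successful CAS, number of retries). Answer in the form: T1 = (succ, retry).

T1 = (2, 0)

T1 LOAD — after: cnt=4, r=4 — load
T1 CAS — after: cnt=5, r=4 — ok
T2 LOAD — after: cnt=5, r=5 — load
T1 LOAD — after: cnt=5, r=5 — load
T1 CAS — after: cnt=6, r=5 — ok
T2 CAS — after: cnt=6, r=5 — retry
T2 LOAD — after: cnt=6, r=6 — load
T2 CAS — after: cnt=7, r=6 — ok
T0 LOAD — after: cnt=7, r=7 — load
T0 CAS — after: cnt=8, r=7 — ok
T0 LOAD — after: cnt=8, r=8 — load
T0 CAS — after: cnt=9, r=8 — ok
T0 LOAD — after: cnt=9, r=9 — load
T0 CAS — after: cnt=10, r=9 — ok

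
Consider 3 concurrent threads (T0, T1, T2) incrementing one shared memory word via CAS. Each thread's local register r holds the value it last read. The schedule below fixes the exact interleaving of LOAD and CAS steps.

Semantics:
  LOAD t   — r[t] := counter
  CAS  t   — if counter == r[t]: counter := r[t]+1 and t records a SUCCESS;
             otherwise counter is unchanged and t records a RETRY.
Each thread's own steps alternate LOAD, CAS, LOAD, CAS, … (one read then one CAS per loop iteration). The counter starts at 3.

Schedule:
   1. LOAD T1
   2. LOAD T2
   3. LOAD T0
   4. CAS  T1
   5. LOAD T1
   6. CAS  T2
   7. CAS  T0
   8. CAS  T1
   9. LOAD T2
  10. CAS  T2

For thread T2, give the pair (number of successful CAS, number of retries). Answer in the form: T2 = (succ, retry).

   1) LOAD T1:  M=3  r_T1=3
   2) LOAD T2:  M=3  r_T2=3
   3) LOAD T0:  M=3  r_T0=3
   4) CAS  T1:  M=4  r_T1=3 ✓
   5) LOAD T1:  M=4  r_T1=4
   6) CAS  T2:  M=4  r_T2=3 ✗
   7) CAS  T0:  M=4  r_T0=3 ✗
   8) CAS  T1:  M=5  r_T1=4 ✓
   9) LOAD T2:  M=5  r_T2=5
  10) CAS  T2:  M=6  r_T2=5 ✓

T2 = (1, 1)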